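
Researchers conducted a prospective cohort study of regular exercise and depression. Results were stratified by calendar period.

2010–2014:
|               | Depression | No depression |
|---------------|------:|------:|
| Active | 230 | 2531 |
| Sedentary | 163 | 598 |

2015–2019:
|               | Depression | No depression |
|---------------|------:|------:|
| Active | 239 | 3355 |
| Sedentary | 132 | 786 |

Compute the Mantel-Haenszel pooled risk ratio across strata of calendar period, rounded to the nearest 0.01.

0.42

RR_MH = Σ(aᵢ·n₀ᵢ/nᵢ) / Σ(cᵢ·n₁ᵢ/nᵢ), with n₁ᵢ = aᵢ+bᵢ (exposed), n₀ᵢ = cᵢ+dᵢ (unexposed), nᵢ = n₁ᵢ+n₀ᵢ.
Stratum 1 (2010–2014): n₁ = 2761, n₀ = 761, n = 3522; a·n₀/n = 230·761/3522 = 49.6962; c·n₁/n = 163·2761/3522 = 127.7805
Stratum 2 (2015–2019): n₁ = 3594, n₀ = 918, n = 4512; a·n₀/n = 239·918/4512 = 48.6263; c·n₁/n = 132·3594/4512 = 105.1436
RR_MH = (49.6962 + 48.6263) / (127.7805 + 105.1436) = 98.3225 / 232.9241 = 0.42212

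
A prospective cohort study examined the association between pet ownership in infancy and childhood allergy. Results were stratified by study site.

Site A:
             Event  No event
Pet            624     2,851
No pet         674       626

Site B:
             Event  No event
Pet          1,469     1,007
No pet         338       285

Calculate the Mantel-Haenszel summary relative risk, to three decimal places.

RR_MH = Σ(aᵢ·n₀ᵢ/nᵢ) / Σ(cᵢ·n₁ᵢ/nᵢ), with n₁ᵢ = aᵢ+bᵢ (exposed), n₀ᵢ = cᵢ+dᵢ (unexposed), nᵢ = n₁ᵢ+n₀ᵢ.
Stratum 1 (Site A): n₁ = 3475, n₀ = 1300, n = 4775; a·n₀/n = 624·1300/4775 = 169.8848; c·n₁/n = 674·3475/4775 = 490.5026
Stratum 2 (Site B): n₁ = 2476, n₀ = 623, n = 3099; a·n₀/n = 1469·623/3099 = 295.3169; c·n₁/n = 338·2476/3099 = 270.0510
RR_MH = (169.8848 + 295.3169) / (490.5026 + 270.0510) = 465.2017 / 760.5536 = 0.61166

0.612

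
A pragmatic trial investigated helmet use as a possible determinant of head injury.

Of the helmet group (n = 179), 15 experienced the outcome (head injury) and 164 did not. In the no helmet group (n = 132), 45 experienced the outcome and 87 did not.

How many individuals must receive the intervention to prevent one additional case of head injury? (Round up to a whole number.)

4

Risk in treated group = 15/179 = 0.08380; risk in control = 45/132 = 0.34091.
Absolute risk reduction = 0.34091 − 0.08380 = 0.25711
NNT = 1 / ARR = 1 / 0.25711 = 3.889 → round up → 4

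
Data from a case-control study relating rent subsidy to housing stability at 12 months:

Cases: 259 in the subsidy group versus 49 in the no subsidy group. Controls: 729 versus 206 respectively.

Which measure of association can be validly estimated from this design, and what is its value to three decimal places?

From the description: a = 259, b = 729, c = 49, d = 206.
This is a case-control study: participants were sampled on outcome status, so risks in the source population cannot be estimated directly — relative risk is not valid here. The odds ratio is the appropriate measure.
OR = (a·d)/(b·c) = (259 × 206) / (729 × 49) = 53354 / 35721 = 1.49363

1.494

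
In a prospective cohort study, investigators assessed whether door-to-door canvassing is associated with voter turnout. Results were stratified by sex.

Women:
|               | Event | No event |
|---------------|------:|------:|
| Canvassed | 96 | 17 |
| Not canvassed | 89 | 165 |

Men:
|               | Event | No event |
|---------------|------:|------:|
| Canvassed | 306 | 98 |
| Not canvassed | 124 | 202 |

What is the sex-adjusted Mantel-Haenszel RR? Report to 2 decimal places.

2.11

RR_MH = Σ(aᵢ·n₀ᵢ/nᵢ) / Σ(cᵢ·n₁ᵢ/nᵢ), with n₁ᵢ = aᵢ+bᵢ (exposed), n₀ᵢ = cᵢ+dᵢ (unexposed), nᵢ = n₁ᵢ+n₀ᵢ.
Stratum 1 (Women): n₁ = 113, n₀ = 254, n = 367; a·n₀/n = 96·254/367 = 66.4414; c·n₁/n = 89·113/367 = 27.4033
Stratum 2 (Men): n₁ = 404, n₀ = 326, n = 730; a·n₀/n = 306·326/730 = 136.6521; c·n₁/n = 124·404/730 = 68.6247
RR_MH = (66.4414 + 136.6521) / (27.4033 + 68.6247) = 203.0935 / 96.0279 = 2.11494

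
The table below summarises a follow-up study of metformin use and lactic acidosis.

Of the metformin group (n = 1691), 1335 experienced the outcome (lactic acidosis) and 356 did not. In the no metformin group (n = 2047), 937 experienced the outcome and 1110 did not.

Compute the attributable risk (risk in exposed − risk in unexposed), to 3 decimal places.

From the description: a = 1335, b = 356, c = 937, d = 1110.
Risk in exposed = 1335/1691 = 0.789474; risk in unexposed = 937/2047 = 0.457743.
Risk difference = 0.789474 − 0.457743 = 0.331731

0.332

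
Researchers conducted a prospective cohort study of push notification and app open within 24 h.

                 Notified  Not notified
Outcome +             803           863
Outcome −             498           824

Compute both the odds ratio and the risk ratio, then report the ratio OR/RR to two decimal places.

Reading the table with exposure as columns: a = 803 (Notified, case), b = 498 (Notified, non-case), c = 863 (Not notified, case), d = 824.
OR = (803·824)/(498·863) = 661672/429774 = 1.53958
Risk in exposed = 803/1301 = 0.61722; risk in unexposed = 863/1687 = 0.51156; RR = 1.20654
OR/RR = 1.53958 / 1.20654 = 1.27603
The outcome is not rare, so the OR lies further from 1 than the RR.

1.28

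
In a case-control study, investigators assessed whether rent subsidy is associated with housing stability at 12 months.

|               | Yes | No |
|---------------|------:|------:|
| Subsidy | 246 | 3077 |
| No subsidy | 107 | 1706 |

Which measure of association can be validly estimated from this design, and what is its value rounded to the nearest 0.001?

Cells: a = 246, b = 3077, c = 107, d = 1706.
This is a case-control study: participants were sampled on outcome status, so risks in the source population cannot be estimated directly — relative risk is not valid here. The odds ratio is the appropriate measure.
OR = (a·d)/(b·c) = (246 × 1706) / (3077 × 107) = 419676 / 329239 = 1.27468

1.275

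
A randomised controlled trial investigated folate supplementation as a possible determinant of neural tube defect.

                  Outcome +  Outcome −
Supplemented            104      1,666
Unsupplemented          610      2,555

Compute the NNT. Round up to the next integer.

8

Risk in treated group = 104/1770 = 0.05876; risk in control = 610/3165 = 0.19273.
Absolute risk reduction = 0.19273 − 0.05876 = 0.13398
NNT = 1 / ARR = 1 / 0.13398 = 7.464 → round up → 8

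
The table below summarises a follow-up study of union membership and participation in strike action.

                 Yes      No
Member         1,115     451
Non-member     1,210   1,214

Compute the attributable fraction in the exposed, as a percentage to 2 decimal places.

29.89

Cells: a = 1115, b = 451, c = 1210, d = 1214.
Risk in exposed = 1115/1566 = 0.71201; risk in unexposed = 1210/2424 = 0.49917.
RR = 0.71201/0.49917 = 1.42636
AR% = (RR − 1)/RR × 100 = (1.42636 − 1)/1.42636 × 100 = 29.8917%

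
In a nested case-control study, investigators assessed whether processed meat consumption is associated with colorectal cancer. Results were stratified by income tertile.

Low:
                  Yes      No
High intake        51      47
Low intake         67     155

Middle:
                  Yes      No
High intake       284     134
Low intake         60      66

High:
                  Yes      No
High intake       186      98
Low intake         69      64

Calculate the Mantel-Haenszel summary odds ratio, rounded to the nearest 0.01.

OR_MH = Σ(aᵢdᵢ/nᵢ) / Σ(bᵢcᵢ/nᵢ), where nᵢ is the stratum total.
Stratum 1 (Low): n = 320; a·d/n = 51·155/320 = 24.7031; b·c/n = 47·67/320 = 9.8406
Stratum 2 (Middle): n = 544; a·d/n = 284·66/544 = 34.4559; b·c/n = 134·60/544 = 14.7794
Stratum 3 (High): n = 417; a·d/n = 186·64/417 = 28.5468; b·c/n = 98·69/417 = 16.2158
OR_MH = (24.7031 + 34.4559 + 28.5468) / (9.8406 + 14.7794 + 16.2158) = 87.7058 / 40.8359 = 2.14776

2.15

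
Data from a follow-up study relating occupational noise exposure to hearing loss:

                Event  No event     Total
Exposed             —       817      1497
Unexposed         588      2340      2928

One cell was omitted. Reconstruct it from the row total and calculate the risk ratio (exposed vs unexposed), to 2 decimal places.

2.26

The missing cell is in the exposed row: 1497 − 817 = 680.
So a = 680, b = 817, c = 588, d = 2340.
RR = [a/(a+b)] / [c/(c+d)] = (680/1497) / (588/2928) = 0.45424/0.20082 = 2.26194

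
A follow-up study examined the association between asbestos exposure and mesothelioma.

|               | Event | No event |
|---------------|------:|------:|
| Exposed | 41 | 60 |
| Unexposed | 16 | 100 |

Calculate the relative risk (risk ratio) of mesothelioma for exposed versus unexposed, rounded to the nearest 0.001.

2.943

Cells: a = 41, b = 60, c = 16, d = 100.
Risk in exposed = 41/101 = 0.40594; risk in unexposed = 16/116 = 0.13793.
RR = 0.40594 / 0.13793 = 2.94307
The risk among the exposed is 2.94 times that among the unexposed.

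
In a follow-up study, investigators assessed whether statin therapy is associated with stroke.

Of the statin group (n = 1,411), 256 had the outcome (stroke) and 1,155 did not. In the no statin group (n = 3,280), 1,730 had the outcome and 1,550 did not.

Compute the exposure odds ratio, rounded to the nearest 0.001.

0.199

From the description: a = 256, b = 1155, c = 1730, d = 1550.
OR = (a·d)/(b·c) = (256 × 1550) / (1155 × 1730) = 396800 / 1998150 = 0.19858
Exposure is associated with lower odds of stroke (OR = 0.20 < 1).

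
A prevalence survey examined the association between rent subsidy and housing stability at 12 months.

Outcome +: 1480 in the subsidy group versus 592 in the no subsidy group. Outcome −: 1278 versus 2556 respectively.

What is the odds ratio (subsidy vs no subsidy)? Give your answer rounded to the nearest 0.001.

5.000

From the description: a = 1480, b = 1278, c = 592, d = 2556.
OR = (a·d)/(b·c) = (1480 × 2556) / (1278 × 592) = 3782880 / 756576 = 5.00000
The odds of housing stability at 12 months are about 5.00 times as high in the subsidy group.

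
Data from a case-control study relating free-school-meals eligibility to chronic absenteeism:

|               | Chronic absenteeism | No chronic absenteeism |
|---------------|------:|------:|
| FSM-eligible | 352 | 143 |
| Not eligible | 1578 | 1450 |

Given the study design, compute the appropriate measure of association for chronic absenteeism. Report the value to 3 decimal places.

2.262

Cells: a = 352, b = 143, c = 1578, d = 1450.
This is a case-control study: participants were sampled on outcome status, so risks in the source population cannot be estimated directly — relative risk is not valid here. The odds ratio is the appropriate measure.
OR = (a·d)/(b·c) = (352 × 1450) / (143 × 1578) = 510400 / 225654 = 2.26187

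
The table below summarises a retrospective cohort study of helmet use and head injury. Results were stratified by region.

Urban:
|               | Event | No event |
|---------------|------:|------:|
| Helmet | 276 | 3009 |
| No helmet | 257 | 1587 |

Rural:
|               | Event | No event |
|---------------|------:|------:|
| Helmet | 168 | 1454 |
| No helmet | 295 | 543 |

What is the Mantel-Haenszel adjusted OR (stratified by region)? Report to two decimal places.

OR_MH = Σ(aᵢdᵢ/nᵢ) / Σ(bᵢcᵢ/nᵢ), where nᵢ is the stratum total.
Stratum 1 (Urban): n = 5129; a·d/n = 276·1587/5129 = 85.3991; b·c/n = 3009·257/5129 = 150.7727
Stratum 2 (Rural): n = 2460; a·d/n = 168·543/2460 = 37.0829; b·c/n = 1454·295/2460 = 174.3618
OR_MH = (85.3991 + 37.0829) / (150.7727 + 174.3618) = 122.4820 / 325.1345 = 0.37671

0.38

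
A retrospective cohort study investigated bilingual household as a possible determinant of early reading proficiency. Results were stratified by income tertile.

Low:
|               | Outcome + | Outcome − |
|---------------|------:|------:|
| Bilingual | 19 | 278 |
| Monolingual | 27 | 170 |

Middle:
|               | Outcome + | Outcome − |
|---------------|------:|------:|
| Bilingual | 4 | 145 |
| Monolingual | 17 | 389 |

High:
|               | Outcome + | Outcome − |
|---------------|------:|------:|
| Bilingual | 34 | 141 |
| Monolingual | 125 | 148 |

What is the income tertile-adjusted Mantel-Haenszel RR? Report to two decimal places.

0.45

RR_MH = Σ(aᵢ·n₀ᵢ/nᵢ) / Σ(cᵢ·n₁ᵢ/nᵢ), with n₁ᵢ = aᵢ+bᵢ (exposed), n₀ᵢ = cᵢ+dᵢ (unexposed), nᵢ = n₁ᵢ+n₀ᵢ.
Stratum 1 (Low): n₁ = 297, n₀ = 197, n = 494; a·n₀/n = 19·197/494 = 7.5769; c·n₁/n = 27·297/494 = 16.2328
Stratum 2 (Middle): n₁ = 149, n₀ = 406, n = 555; a·n₀/n = 4·406/555 = 2.9261; c·n₁/n = 17·149/555 = 4.5640
Stratum 3 (High): n₁ = 175, n₀ = 273, n = 448; a·n₀/n = 34·273/448 = 20.7188; c·n₁/n = 125·175/448 = 48.8281
RR_MH = (7.5769 + 2.9261 + 20.7188) / (16.2328 + 4.5640 + 48.8281) = 31.2218 / 69.6249 = 0.44843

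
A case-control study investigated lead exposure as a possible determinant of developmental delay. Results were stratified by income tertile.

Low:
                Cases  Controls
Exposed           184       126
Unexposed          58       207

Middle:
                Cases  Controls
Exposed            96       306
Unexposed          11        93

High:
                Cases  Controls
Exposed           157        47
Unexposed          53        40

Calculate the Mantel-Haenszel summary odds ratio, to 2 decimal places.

OR_MH = Σ(aᵢdᵢ/nᵢ) / Σ(bᵢcᵢ/nᵢ), where nᵢ is the stratum total.
Stratum 1 (Low): n = 575; a·d/n = 184·207/575 = 66.2400; b·c/n = 126·58/575 = 12.7096
Stratum 2 (Middle): n = 506; a·d/n = 96·93/506 = 17.6443; b·c/n = 306·11/506 = 6.6522
Stratum 3 (High): n = 297; a·d/n = 157·40/297 = 21.1448; b·c/n = 47·53/297 = 8.3872
OR_MH = (66.2400 + 17.6443 + 21.1448) / (12.7096 + 6.6522 + 8.3872) = 105.0290 / 27.7489 = 3.78497

3.78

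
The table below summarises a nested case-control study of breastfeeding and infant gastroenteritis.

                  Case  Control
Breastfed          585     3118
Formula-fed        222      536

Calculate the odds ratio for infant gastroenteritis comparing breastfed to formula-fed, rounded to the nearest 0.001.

0.453

Cells: a = 585, b = 3118, c = 222, d = 536.
OR = (a·d)/(b·c) = (585 × 536) / (3118 × 222) = 313560 / 692196 = 0.45299
Exposure is associated with lower odds of infant gastroenteritis (OR = 0.45 < 1).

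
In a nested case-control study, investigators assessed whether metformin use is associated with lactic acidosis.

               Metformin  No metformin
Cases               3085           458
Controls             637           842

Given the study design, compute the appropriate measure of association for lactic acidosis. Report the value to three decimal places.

8.904

Reading the table with exposure as columns: a = 3085 (Metformin, case), b = 637 (Metformin, non-case), c = 458 (No metformin, case), d = 842.
This is a nested case-control study: participants were sampled on outcome status, so risks in the source population cannot be estimated directly — relative risk is not valid here. The odds ratio is the appropriate measure.
OR = (a·d)/(b·c) = (3085 × 842) / (637 × 458) = 2597570 / 291746 = 8.90353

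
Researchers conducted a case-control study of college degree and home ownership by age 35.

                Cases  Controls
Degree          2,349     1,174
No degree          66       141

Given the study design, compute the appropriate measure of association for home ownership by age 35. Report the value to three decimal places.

Cells: a = 2349, b = 1174, c = 66, d = 141.
This is a case-control study: participants were sampled on outcome status, so risks in the source population cannot be estimated directly — relative risk is not valid here. The odds ratio is the appropriate measure.
OR = (a·d)/(b·c) = (2349 × 141) / (1174 × 66) = 331209 / 77484 = 4.27455

4.275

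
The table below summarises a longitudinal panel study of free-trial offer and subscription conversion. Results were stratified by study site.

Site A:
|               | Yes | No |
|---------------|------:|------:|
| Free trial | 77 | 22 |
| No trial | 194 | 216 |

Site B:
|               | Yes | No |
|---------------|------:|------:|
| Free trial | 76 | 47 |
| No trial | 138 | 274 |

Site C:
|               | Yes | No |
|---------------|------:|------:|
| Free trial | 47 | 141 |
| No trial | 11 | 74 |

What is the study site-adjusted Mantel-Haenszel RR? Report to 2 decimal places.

RR_MH = Σ(aᵢ·n₀ᵢ/nᵢ) / Σ(cᵢ·n₁ᵢ/nᵢ), with n₁ᵢ = aᵢ+bᵢ (exposed), n₀ᵢ = cᵢ+dᵢ (unexposed), nᵢ = n₁ᵢ+n₀ᵢ.
Stratum 1 (Site A): n₁ = 99, n₀ = 410, n = 509; a·n₀/n = 77·410/509 = 62.0236; c·n₁/n = 194·99/509 = 37.7328
Stratum 2 (Site B): n₁ = 123, n₀ = 412, n = 535; a·n₀/n = 76·412/535 = 58.5271; c·n₁/n = 138·123/535 = 31.7271
Stratum 3 (Site C): n₁ = 188, n₀ = 85, n = 273; a·n₀/n = 47·85/273 = 14.6337; c·n₁/n = 11·188/273 = 7.5751
RR_MH = (62.0236 + 58.5271 + 14.6337) / (37.7328 + 31.7271 + 7.5751) = 135.1844 / 77.0350 = 1.75484

1.75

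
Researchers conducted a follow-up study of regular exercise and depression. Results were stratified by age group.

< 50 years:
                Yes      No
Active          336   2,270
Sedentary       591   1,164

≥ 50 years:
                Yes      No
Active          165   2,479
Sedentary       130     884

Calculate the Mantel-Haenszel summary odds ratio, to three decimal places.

OR_MH = Σ(aᵢdᵢ/nᵢ) / Σ(bᵢcᵢ/nᵢ), where nᵢ is the stratum total.
Stratum 1 (< 50 years): n = 4361; a·d/n = 336·1164/4361 = 89.6822; b·c/n = 2270·591/4361 = 307.6290
Stratum 2 (≥ 50 years): n = 3658; a·d/n = 165·884/3658 = 39.8742; b·c/n = 2479·130/3658 = 88.1001
OR_MH = (89.6822 + 39.8742) / (307.6290 + 88.1001) = 129.5564 / 395.7290 = 0.32739

0.327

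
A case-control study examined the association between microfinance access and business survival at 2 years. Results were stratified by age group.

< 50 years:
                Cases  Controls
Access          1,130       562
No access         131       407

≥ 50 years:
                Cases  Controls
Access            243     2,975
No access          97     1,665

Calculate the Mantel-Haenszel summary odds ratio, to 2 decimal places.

3.16

OR_MH = Σ(aᵢdᵢ/nᵢ) / Σ(bᵢcᵢ/nᵢ), where nᵢ is the stratum total.
Stratum 1 (< 50 years): n = 2230; a·d/n = 1130·407/2230 = 206.2377; b·c/n = 562·131/2230 = 33.0143
Stratum 2 (≥ 50 years): n = 4980; a·d/n = 243·1665/4980 = 81.2440; b·c/n = 2975·97/4980 = 57.9468
OR_MH = (206.2377 + 81.2440) / (33.0143 + 57.9468) = 287.4816 / 90.9611 = 3.16049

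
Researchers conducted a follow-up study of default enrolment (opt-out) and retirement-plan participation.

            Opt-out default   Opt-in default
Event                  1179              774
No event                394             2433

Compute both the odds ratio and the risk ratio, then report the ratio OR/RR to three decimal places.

Reading the table with exposure as columns: a = 1179 (Opt-out default, case), b = 394 (Opt-out default, non-case), c = 774 (Opt-in default, case), d = 2433.
OR = (1179·2433)/(394·774) = 2868507/304956 = 9.40630
Risk in exposed = 1179/1573 = 0.74952; risk in unexposed = 774/3207 = 0.24135; RR = 3.10558
OR/RR = 9.40630 / 3.10558 = 3.02884
The outcome is not rare, so the OR lies further from 1 than the RR.

3.029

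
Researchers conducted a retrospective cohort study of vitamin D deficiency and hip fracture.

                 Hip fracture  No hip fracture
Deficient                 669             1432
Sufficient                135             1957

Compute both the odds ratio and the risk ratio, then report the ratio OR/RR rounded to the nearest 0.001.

1.372

Cells: a = 669, b = 1432, c = 135, d = 1957.
OR = (669·1957)/(1432·135) = 1309233/193320 = 6.77236
Risk in exposed = 669/2101 = 0.31842; risk in unexposed = 135/2092 = 0.06453; RR = 4.93433
OR/RR = 6.77236 / 4.93433 = 1.37250
The outcome is not rare, so the OR lies further from 1 than the RR.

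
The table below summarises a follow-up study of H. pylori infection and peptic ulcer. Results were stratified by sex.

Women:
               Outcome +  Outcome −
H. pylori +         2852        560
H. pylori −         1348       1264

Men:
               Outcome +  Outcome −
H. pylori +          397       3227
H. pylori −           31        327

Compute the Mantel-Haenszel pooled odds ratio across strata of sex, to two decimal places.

4.19

OR_MH = Σ(aᵢdᵢ/nᵢ) / Σ(bᵢcᵢ/nᵢ), where nᵢ is the stratum total.
Stratum 1 (Women): n = 6024; a·d/n = 2852·1264/6024 = 598.4276; b·c/n = 560·1348/6024 = 125.3121
Stratum 2 (Men): n = 3982; a·d/n = 397·327/3982 = 32.6015; b·c/n = 3227·31/3982 = 25.1223
OR_MH = (598.4276 + 32.6015) / (125.3121 + 25.1223) = 631.0291 / 150.4344 = 4.19471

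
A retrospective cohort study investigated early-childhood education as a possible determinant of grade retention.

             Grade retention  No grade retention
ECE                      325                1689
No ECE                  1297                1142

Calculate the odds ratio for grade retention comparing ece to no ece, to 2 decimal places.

Cells: a = 325, b = 1689, c = 1297, d = 1142.
OR = (a·d)/(b·c) = (325 × 1142) / (1689 × 1297) = 371150 / 2190633 = 0.16943
Exposure is associated with lower odds of grade retention (OR = 0.17 < 1).

0.17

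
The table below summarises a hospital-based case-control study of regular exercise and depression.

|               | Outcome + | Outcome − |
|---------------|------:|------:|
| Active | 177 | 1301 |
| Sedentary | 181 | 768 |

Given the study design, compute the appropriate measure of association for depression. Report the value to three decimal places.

Cells: a = 177, b = 1301, c = 181, d = 768.
This is a hospital-based case-control study: participants were sampled on outcome status, so risks in the source population cannot be estimated directly — relative risk is not valid here. The odds ratio is the appropriate measure.
OR = (a·d)/(b·c) = (177 × 768) / (1301 × 181) = 135936 / 235481 = 0.57727

0.577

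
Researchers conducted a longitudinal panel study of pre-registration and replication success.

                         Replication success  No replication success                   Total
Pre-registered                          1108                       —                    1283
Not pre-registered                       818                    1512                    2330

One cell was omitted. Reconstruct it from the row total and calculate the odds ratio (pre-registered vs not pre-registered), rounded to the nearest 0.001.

The missing cell is in the exposed row: 1283 − 1108 = 175.
So a = 1108, b = 175, c = 818, d = 1512.
OR = (a·d)/(b·c) = (1108 × 1512) / (175 × 818) = 1675296 / 143150 = 11.70308

11.703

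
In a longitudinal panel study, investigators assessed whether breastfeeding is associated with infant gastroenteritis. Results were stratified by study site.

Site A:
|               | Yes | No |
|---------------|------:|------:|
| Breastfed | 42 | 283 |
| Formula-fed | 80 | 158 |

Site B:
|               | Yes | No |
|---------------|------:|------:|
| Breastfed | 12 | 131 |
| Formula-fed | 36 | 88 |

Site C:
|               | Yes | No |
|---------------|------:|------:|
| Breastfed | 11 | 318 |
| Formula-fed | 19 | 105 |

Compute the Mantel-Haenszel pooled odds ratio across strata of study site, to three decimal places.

OR_MH = Σ(aᵢdᵢ/nᵢ) / Σ(bᵢcᵢ/nᵢ), where nᵢ is the stratum total.
Stratum 1 (Site A): n = 563; a·d/n = 42·158/563 = 11.7869; b·c/n = 283·80/563 = 40.2131
Stratum 2 (Site B): n = 267; a·d/n = 12·88/267 = 3.9551; b·c/n = 131·36/267 = 17.6629
Stratum 3 (Site C): n = 453; a·d/n = 11·105/453 = 2.5497; b·c/n = 318·19/453 = 13.3377
OR_MH = (11.7869 + 3.9551 + 2.5497) / (40.2131 + 17.6629 + 13.3377) = 18.2916 / 71.2138 = 0.25685

0.257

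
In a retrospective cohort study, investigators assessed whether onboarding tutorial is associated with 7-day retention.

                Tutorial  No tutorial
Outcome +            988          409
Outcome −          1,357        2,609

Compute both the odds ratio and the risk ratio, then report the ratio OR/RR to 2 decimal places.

1.49

Reading the table with exposure as columns: a = 988 (Tutorial, case), b = 1357 (Tutorial, non-case), c = 409 (No tutorial, case), d = 2609.
OR = (988·2609)/(1357·409) = 2577692/555013 = 4.64438
Risk in exposed = 988/2345 = 0.42132; risk in unexposed = 409/3018 = 0.13552; RR = 3.10892
OR/RR = 4.64438 / 3.10892 = 1.49389
The outcome is not rare, so the OR lies further from 1 than the RR.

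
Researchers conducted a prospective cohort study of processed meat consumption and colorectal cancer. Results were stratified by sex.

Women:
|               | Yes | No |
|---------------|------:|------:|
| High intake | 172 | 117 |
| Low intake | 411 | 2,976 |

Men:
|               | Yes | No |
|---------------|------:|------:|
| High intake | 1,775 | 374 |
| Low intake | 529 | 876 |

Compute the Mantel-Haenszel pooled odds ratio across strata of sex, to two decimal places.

OR_MH = Σ(aᵢdᵢ/nᵢ) / Σ(bᵢcᵢ/nᵢ), where nᵢ is the stratum total.
Stratum 1 (Women): n = 3676; a·d/n = 172·2976/3676 = 139.2470; b·c/n = 117·411/3676 = 13.0813
Stratum 2 (Men): n = 3554; a·d/n = 1775·876/3554 = 437.5070; b·c/n = 374·529/3554 = 55.6685
OR_MH = (139.2470 + 437.5070) / (13.0813 + 55.6685) = 576.7540 / 68.7499 = 8.38916

8.39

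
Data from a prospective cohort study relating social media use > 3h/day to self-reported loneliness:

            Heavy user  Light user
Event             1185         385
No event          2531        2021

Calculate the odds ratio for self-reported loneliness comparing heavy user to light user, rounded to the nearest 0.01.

Reading the table with exposure as columns: a = 1185 (Heavy user, case), b = 2531 (Heavy user, non-case), c = 385 (Light user, case), d = 2021.
OR = (a·d)/(b·c) = (1185 × 2021) / (2531 × 385) = 2394885 / 974435 = 2.45772
The odds of self-reported loneliness are about 2.46 times as high in the heavy user group.

2.46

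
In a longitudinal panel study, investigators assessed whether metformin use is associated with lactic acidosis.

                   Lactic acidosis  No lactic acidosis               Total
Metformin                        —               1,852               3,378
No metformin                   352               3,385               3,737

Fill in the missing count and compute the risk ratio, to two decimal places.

4.80

The missing cell is in the exposed row: 3378 − 1852 = 1526.
So a = 1526, b = 1852, c = 352, d = 3385.
RR = [a/(a+b)] / [c/(c+d)] = (1526/3378) / (352/3737) = 0.45175/0.09419 = 4.79596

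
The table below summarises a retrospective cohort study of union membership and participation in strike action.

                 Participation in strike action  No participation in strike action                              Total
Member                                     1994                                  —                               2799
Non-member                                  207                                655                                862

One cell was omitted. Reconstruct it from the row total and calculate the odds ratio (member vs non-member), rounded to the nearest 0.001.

The missing cell is in the exposed row: 2799 − 1994 = 805.
So a = 1994, b = 805, c = 207, d = 655.
OR = (a·d)/(b·c) = (1994 × 655) / (805 × 207) = 1306070 / 166635 = 7.83791

7.838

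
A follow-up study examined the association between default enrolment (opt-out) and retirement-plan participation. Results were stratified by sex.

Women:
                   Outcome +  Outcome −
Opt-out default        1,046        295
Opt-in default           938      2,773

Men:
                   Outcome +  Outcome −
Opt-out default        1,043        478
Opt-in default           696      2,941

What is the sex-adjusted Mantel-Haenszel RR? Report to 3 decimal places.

RR_MH = Σ(aᵢ·n₀ᵢ/nᵢ) / Σ(cᵢ·n₁ᵢ/nᵢ), with n₁ᵢ = aᵢ+bᵢ (exposed), n₀ᵢ = cᵢ+dᵢ (unexposed), nᵢ = n₁ᵢ+n₀ᵢ.
Stratum 1 (Women): n₁ = 1341, n₀ = 3711, n = 5052; a·n₀/n = 1046·3711/5052 = 768.3504; c·n₁/n = 938·1341/5052 = 248.9822
Stratum 2 (Men): n₁ = 1521, n₀ = 3637, n = 5158; a·n₀/n = 1043·3637/5158 = 735.4383; c·n₁/n = 696·1521/5158 = 205.2377
RR_MH = (768.3504 + 735.4383) / (248.9822 + 205.2377) = 1503.7887 / 454.2199 = 3.31071

3.311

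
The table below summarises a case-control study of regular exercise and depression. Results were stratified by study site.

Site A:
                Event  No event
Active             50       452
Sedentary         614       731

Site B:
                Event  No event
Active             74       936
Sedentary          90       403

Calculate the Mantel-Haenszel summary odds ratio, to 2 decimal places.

0.19

OR_MH = Σ(aᵢdᵢ/nᵢ) / Σ(bᵢcᵢ/nᵢ), where nᵢ is the stratum total.
Stratum 1 (Site A): n = 1847; a·d/n = 50·731/1847 = 19.7888; b·c/n = 452·614/1847 = 150.2588
Stratum 2 (Site B): n = 1503; a·d/n = 74·403/1503 = 19.8417; b·c/n = 936·90/1503 = 56.0479
OR_MH = (19.7888 + 19.8417) / (150.2588 + 56.0479) = 39.6305 / 206.3067 = 0.19210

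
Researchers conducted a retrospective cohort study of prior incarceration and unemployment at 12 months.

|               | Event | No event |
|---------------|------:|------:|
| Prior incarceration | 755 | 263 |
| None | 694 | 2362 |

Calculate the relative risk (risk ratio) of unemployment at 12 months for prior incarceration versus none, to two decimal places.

Cells: a = 755, b = 263, c = 694, d = 2362.
Risk in exposed = 755/1018 = 0.74165; risk in unexposed = 694/3056 = 0.22709.
RR = 0.74165 / 0.22709 = 3.26583
The risk among the exposed is 3.27 times that among the unexposed.

3.27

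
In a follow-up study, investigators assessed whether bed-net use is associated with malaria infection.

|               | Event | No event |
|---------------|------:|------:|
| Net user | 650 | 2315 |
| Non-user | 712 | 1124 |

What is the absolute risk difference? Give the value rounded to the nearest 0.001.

Cells: a = 650, b = 2315, c = 712, d = 1124.
Risk in exposed = 650/2965 = 0.219224; risk in unexposed = 712/1836 = 0.387800.
Risk difference = 0.219224 − 0.387800 = -0.168575

-0.169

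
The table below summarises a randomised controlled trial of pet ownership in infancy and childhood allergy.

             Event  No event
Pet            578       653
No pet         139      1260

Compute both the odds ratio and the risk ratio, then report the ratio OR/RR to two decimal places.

1.70

Cells: a = 578, b = 653, c = 139, d = 1260.
OR = (578·1260)/(653·139) = 728280/90767 = 8.02362
Risk in exposed = 578/1231 = 0.46954; risk in unexposed = 139/1399 = 0.09936; RR = 4.72577
OR/RR = 8.02362 / 4.72577 = 1.69784
The outcome is not rare, so the OR lies further from 1 than the RR.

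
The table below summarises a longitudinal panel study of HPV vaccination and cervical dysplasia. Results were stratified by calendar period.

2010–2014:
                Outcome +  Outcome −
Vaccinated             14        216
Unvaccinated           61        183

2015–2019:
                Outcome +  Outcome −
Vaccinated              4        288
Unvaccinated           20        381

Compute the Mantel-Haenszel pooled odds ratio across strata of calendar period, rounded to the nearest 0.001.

0.211

OR_MH = Σ(aᵢdᵢ/nᵢ) / Σ(bᵢcᵢ/nᵢ), where nᵢ is the stratum total.
Stratum 1 (2010–2014): n = 474; a·d/n = 14·183/474 = 5.4051; b·c/n = 216·61/474 = 27.7975
Stratum 2 (2015–2019): n = 693; a·d/n = 4·381/693 = 2.1991; b·c/n = 288·20/693 = 8.3117
OR_MH = (5.4051 + 2.1991) / (27.7975 + 8.3117) = 7.6042 / 36.1092 = 0.21059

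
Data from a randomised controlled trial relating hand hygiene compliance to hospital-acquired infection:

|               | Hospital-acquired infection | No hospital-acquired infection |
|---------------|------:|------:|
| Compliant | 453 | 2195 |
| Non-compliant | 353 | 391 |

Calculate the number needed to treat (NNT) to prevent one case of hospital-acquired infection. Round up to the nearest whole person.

Risk in treated group = 453/2648 = 0.17107; risk in control = 353/744 = 0.47446.
Absolute risk reduction = 0.47446 − 0.17107 = 0.30339
NNT = 1 / ARR = 1 / 0.30339 = 3.296 → round up → 4

4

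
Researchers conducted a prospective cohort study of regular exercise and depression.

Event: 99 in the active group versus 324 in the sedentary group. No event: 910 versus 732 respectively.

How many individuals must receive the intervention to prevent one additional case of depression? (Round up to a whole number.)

5

Risk in treated group = 99/1009 = 0.09812; risk in control = 324/1056 = 0.30682.
Absolute risk reduction = 0.30682 − 0.09812 = 0.20870
NNT = 1 / ARR = 1 / 0.20870 = 4.792 → round up → 5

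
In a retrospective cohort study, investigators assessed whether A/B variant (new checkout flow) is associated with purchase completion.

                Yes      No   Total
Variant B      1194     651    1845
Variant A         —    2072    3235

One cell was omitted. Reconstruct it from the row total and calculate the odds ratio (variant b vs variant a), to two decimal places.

The missing cell is in the unexposed row: 3235 − 2072 = 1163.
So a = 1194, b = 651, c = 1163, d = 2072.
OR = (a·d)/(b·c) = (1194 × 2072) / (651 × 1163) = 2473968 / 757113 = 3.26763

3.27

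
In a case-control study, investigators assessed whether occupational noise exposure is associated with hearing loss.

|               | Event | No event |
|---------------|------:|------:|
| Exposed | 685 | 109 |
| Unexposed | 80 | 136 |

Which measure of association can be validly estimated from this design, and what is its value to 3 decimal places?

10.683

Cells: a = 685, b = 109, c = 80, d = 136.
This is a case-control study: participants were sampled on outcome status, so risks in the source population cannot be estimated directly — relative risk is not valid here. The odds ratio is the appropriate measure.
OR = (a·d)/(b·c) = (685 × 136) / (109 × 80) = 93160 / 8720 = 10.68349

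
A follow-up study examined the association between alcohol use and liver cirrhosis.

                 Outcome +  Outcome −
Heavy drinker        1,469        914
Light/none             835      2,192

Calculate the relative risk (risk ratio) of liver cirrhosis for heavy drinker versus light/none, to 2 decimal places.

2.23

Cells: a = 1469, b = 914, c = 835, d = 2192.
Risk in exposed = 1469/2383 = 0.61645; risk in unexposed = 835/3027 = 0.27585.
RR = 0.61645 / 0.27585 = 2.23472
The risk among the exposed is 2.23 times that among the unexposed.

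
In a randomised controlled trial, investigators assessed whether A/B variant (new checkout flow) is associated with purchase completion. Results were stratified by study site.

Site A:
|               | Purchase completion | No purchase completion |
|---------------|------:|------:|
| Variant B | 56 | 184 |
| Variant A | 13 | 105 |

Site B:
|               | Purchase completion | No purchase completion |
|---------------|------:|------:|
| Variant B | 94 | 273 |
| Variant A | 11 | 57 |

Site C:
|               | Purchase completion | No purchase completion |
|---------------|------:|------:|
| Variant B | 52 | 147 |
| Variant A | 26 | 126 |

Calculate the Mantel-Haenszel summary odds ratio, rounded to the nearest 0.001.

OR_MH = Σ(aᵢdᵢ/nᵢ) / Σ(bᵢcᵢ/nᵢ), where nᵢ is the stratum total.
Stratum 1 (Site A): n = 358; a·d/n = 56·105/358 = 16.4246; b·c/n = 184·13/358 = 6.6816
Stratum 2 (Site B): n = 435; a·d/n = 94·57/435 = 12.3172; b·c/n = 273·11/435 = 6.9034
Stratum 3 (Site C): n = 351; a·d/n = 52·126/351 = 18.6667; b·c/n = 147·26/351 = 10.8889
OR_MH = (16.4246 + 12.3172 + 18.6667) / (6.6816 + 6.9034 + 10.8889) = 47.4085 / 24.4739 = 1.93710

1.937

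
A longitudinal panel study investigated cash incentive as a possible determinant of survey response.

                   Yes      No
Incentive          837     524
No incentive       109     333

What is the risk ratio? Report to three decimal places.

Cells: a = 837, b = 524, c = 109, d = 333.
Risk in exposed = 837/1361 = 0.61499; risk in unexposed = 109/442 = 0.24661.
RR = 0.61499 / 0.24661 = 2.49381
The risk among the exposed is 2.49 times that among the unexposed.

2.494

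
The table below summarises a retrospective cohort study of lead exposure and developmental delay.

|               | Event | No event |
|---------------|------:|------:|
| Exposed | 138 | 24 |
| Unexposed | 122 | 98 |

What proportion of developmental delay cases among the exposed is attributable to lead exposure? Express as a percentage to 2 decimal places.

34.90

Cells: a = 138, b = 24, c = 122, d = 98.
Risk in exposed = 138/162 = 0.85185; risk in unexposed = 122/220 = 0.55455.
RR = 0.85185/0.55455 = 1.53613
AR% = (RR − 1)/RR × 100 = (1.53613 − 1)/1.53613 × 100 = 34.9012%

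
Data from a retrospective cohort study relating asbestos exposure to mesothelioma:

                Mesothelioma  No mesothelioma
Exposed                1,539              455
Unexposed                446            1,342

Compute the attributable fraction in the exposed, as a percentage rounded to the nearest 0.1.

67.7

Cells: a = 1539, b = 455, c = 446, d = 1342.
Risk in exposed = 1539/1994 = 0.77182; risk in unexposed = 446/1788 = 0.24944.
RR = 0.77182/0.24944 = 3.09418
AR% = (RR − 1)/RR × 100 = (3.09418 − 1)/3.09418 × 100 = 67.6813%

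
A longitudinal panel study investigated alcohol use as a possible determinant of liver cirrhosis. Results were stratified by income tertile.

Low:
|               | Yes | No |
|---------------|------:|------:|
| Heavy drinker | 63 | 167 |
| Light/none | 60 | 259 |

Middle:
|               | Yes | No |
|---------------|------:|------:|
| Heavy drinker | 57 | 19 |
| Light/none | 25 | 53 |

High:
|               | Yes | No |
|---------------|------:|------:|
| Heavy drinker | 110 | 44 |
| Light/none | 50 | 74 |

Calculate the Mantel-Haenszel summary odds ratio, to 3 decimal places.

2.688

OR_MH = Σ(aᵢdᵢ/nᵢ) / Σ(bᵢcᵢ/nᵢ), where nᵢ is the stratum total.
Stratum 1 (Low): n = 549; a·d/n = 63·259/549 = 29.7213; b·c/n = 167·60/549 = 18.2514
Stratum 2 (Middle): n = 154; a·d/n = 57·53/154 = 19.6169; b·c/n = 19·25/154 = 3.0844
Stratum 3 (High): n = 278; a·d/n = 110·74/278 = 29.2806; b·c/n = 44·50/278 = 7.9137
OR_MH = (29.7213 + 19.6169 + 29.2806) / (18.2514 + 3.0844 + 7.9137) = 78.6188 / 29.2495 = 2.68787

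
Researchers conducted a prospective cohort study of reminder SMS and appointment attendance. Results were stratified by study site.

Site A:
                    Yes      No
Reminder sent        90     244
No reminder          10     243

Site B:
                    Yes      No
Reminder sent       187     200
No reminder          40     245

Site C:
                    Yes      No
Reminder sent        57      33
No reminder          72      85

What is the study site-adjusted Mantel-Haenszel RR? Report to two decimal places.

2.81

RR_MH = Σ(aᵢ·n₀ᵢ/nᵢ) / Σ(cᵢ·n₁ᵢ/nᵢ), with n₁ᵢ = aᵢ+bᵢ (exposed), n₀ᵢ = cᵢ+dᵢ (unexposed), nᵢ = n₁ᵢ+n₀ᵢ.
Stratum 1 (Site A): n₁ = 334, n₀ = 253, n = 587; a·n₀/n = 90·253/587 = 38.7905; c·n₁/n = 10·334/587 = 5.6899
Stratum 2 (Site B): n₁ = 387, n₀ = 285, n = 672; a·n₀/n = 187·285/672 = 79.3080; c·n₁/n = 40·387/672 = 23.0357
Stratum 3 (Site C): n₁ = 90, n₀ = 157, n = 247; a·n₀/n = 57·157/247 = 36.2308; c·n₁/n = 72·90/247 = 26.2348
RR_MH = (38.7905 + 79.3080 + 36.2308) / (5.6899 + 23.0357 + 26.2348) = 154.3293 / 54.9605 = 2.80800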